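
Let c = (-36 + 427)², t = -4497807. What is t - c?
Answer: -4650688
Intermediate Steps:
c = 152881 (c = 391² = 152881)
t - c = -4497807 - 1*152881 = -4497807 - 152881 = -4650688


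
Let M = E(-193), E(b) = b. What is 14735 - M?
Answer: 14928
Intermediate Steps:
M = -193
14735 - M = 14735 - 1*(-193) = 14735 + 193 = 14928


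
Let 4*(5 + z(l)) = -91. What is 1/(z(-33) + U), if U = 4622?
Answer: 4/18377 ≈ 0.00021766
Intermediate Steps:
z(l) = -111/4 (z(l) = -5 + (¼)*(-91) = -5 - 91/4 = -111/4)
1/(z(-33) + U) = 1/(-111/4 + 4622) = 1/(18377/4) = 4/18377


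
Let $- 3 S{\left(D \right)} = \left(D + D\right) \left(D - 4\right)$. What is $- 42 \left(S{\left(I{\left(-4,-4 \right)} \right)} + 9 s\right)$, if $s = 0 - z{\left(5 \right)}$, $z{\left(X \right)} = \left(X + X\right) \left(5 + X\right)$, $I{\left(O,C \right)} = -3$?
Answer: $38388$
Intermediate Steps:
$z{\left(X \right)} = 2 X \left(5 + X\right)$
$s = -100$ ($s = 0 - 2 \cdot 5 \left(5 + 5\right) = 0 - 2 \cdot 5 \cdot 10 = 0 - 100 = -100$)
$S{\left(D \right)} = - \frac{2 D \left(-4 + D\right)}{3}$ ($S{\left(D \right)} = - \frac{\left(D + D\right) \left(D - 4\right)}{3} = - \frac{2 D \left(-4 + D\right)}{3}$)
$- 42 \left(S{\left(I{\left(-4,-4 \right)} \right)} + 9 s\right) = - 42 \left(\frac{2}{3} \left(-3\right) \left(4 - -3\right) + 9 \left(-100\right)\right) = - 42 \left(\frac{2}{3} \left(-3\right) \left(4 + 3\right) - 900\right) = - 42 \left(\frac{2}{3} \left(-3\right) 7 - 900\right) = - 42 \left(-14 - 900\right) = \left(-42\right) \left(-914\right) = 38388$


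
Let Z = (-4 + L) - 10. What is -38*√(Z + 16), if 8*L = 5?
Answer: -19*√42/2 ≈ -61.567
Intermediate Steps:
L = 5/8 (L = (⅛)*5 = 5/8 ≈ 0.62500)
Z = -107/8 (Z = (-4 + 5/8) - 10 = -27/8 - 10 = -107/8 ≈ -13.375)
-38*√(Z + 16) = -38*√(-107/8 + 16) = -19*√42/2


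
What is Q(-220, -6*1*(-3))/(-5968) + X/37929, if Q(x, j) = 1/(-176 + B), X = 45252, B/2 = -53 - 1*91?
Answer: 41769901411/35010388736 ≈ 1.1931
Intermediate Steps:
B = -288 (B = 2*(-53 - 1*91) = 2*(-53 - 91) = 2*(-144) = -288)
Q(x, j) = -1/464 (Q(x, j) = 1/(-176 - 288) = 1/(-464) = -1/464)
Q(-220, -6*1*(-3))/(-5968) + X/37929 = -1/464/(-5968) + 45252/37929 = -1/464*(-1/5968) + 45252*(1/37929) = 1/2769152 + 15084/12643 = 41769901411/35010388736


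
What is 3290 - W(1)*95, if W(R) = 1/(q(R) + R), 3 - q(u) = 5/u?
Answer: 3385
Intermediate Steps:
q(u) = 3 - 5/u
W(R) = 1/(3 + R - 5/R) (W(R) = 1/((3 - 5/R) + R) = 1/(3 + R - 5/R))
3290 - W(1)*95 = 3290 - 1/(-5 + 1² + 3*1)*95 = 3290 - 1/(-5 + 1 + 3)*95 = 3290 - 1/(-1)*95 = 3290 - 1*(-1)*95 = 3290 - (-1)*95 = 3290 - 1*(-95) = 3290 + 95 = 3385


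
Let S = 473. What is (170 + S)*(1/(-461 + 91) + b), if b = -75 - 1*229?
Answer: -72325283/370 ≈ -1.9547e+5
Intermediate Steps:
b = -304 (b = -75 - 229 = -304)
(170 + S)*(1/(-461 + 91) + b) = (170 + 473)*(1/(-461 + 91) - 304) = 643*(1/(-370) - 304) = 643*(-1/370 - 304) = 643*(-112481/370) = -72325283/370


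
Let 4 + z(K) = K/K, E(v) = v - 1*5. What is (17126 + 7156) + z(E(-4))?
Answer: 24279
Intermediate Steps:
E(v) = -5 + v (E(v) = v - 5 = -5 + v)
z(K) = -3 (z(K) = -4 + K/K = -4 + 1 = -3)
(17126 + 7156) + z(E(-4)) = (17126 + 7156) - 3 = 24282 - 3 = 24279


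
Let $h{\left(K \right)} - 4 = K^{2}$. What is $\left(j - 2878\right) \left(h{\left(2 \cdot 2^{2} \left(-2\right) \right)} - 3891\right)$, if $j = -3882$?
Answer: $24545560$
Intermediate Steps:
$h{\left(K \right)} = 4 + K^{2}$
$\left(j - 2878\right) \left(h{\left(2 \cdot 2^{2} \left(-2\right) \right)} - 3891\right) = \left(-3882 - 2878\right) \left(\left(4 + \left(2 \cdot 2^{2} \left(-2\right)\right)^{2}\right) - 3891\right) = - 6760 \left(\left(4 + \left(2 \cdot 4 \left(-2\right)\right)^{2}\right) - 3891\right) = - 6760 \left(\left(4 + \left(8 \left(-2\right)\right)^{2}\right) - 3891\right) = - 6760 \left(\left(4 + \left(-16\right)^{2}\right) - 3891\right) = - 6760 \left(\left(4 + 256\right) - 3891\right) = - 6760 \left(260 - 3891\right) = \left(-6760\right) \left(-3631\right) = 24545560$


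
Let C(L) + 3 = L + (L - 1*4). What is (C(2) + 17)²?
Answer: 196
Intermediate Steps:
C(L) = -7 + 2*L (C(L) = -3 + (L + (L - 1*4)) = -3 + (L + (L - 4)) = -3 + (L + (-4 + L)) = -3 + (-4 + 2*L) = -7 + 2*L)
(C(2) + 17)² = ((-7 + 2*2) + 17)² = ((-7 + 4) + 17)² = (-3 + 17)² = 14² = 196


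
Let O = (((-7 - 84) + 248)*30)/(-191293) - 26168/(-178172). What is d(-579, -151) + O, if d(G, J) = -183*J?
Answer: 235455315988943/8520764099 ≈ 27633.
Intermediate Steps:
O = 1041641276/8520764099 (O = ((-91 + 248)*30)*(-1/191293) - 26168*(-1/178172) = (157*30)*(-1/191293) + 6542/44543 = 4710*(-1/191293) + 6542/44543 = -4710/191293 + 6542/44543 = 1041641276/8520764099 ≈ 0.12225)
d(-579, -151) + O = -183*(-151) + 1041641276/8520764099 = 27633 + 1041641276/8520764099 = 235455315988943/8520764099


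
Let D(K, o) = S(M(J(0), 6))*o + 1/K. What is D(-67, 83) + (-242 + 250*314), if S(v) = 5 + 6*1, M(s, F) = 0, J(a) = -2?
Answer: 5304456/67 ≈ 79171.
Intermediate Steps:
S(v) = 11 (S(v) = 5 + 6 = 11)
D(K, o) = 1/K + 11*o (D(K, o) = 11*o + 1/K = 1/K + 11*o)
D(-67, 83) + (-242 + 250*314) = (1/(-67) + 11*83) + (-242 + 250*314) = (-1/67 + 913) + (-242 + 78500) = 61170/67 + 78258 = 5304456/67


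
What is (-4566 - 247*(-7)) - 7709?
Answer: -10546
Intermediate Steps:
(-4566 - 247*(-7)) - 7709 = (-4566 + 1729) - 7709 = -2837 - 7709 = -10546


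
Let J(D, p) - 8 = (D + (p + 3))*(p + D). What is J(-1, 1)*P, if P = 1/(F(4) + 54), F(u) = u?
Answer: 4/29 ≈ 0.13793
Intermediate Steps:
J(D, p) = 8 + (D + p)*(3 + D + p) (J(D, p) = 8 + (D + (p + 3))*(p + D) = 8 + (D + (3 + p))*(D + p) = 8 + (3 + D + p)*(D + p) = 8 + (D + p)*(3 + D + p))
P = 1/58 (P = 1/(4 + 54) = 1/58 ≈ 0.017241)
J(-1, 1)*P = (8 + (-1)² + 1² + 3*(-1) + 3*1 + 2*(-1)*1)*(1/58) = (8 + 1 + 1 - 3 + 3 - 2)*(1/58) = 8*(1/58) = 4/29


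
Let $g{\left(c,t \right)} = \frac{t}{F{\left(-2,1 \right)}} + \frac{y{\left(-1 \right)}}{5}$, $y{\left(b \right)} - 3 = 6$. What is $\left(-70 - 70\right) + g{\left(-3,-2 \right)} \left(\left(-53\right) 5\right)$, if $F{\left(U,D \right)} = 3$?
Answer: $- \frac{1321}{3} \approx -440.33$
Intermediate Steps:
$y{\left(b \right)} = 9$ ($y{\left(b \right)} = 3 + 6 = 9$)
$g{\left(c,t \right)} = \frac{9}{5} + \frac{t}{3}$ ($g{\left(c,t \right)} = \frac{t}{3} + \frac{9}{5} = \frac{9}{5} + \frac{t}{3}$)
$\left(-70 - 70\right) + g{\left(-3,-2 \right)} \left(\left(-53\right) 5\right) = \left(-70 - 70\right) + \left(\frac{9}{5} + \frac{1}{3} \left(-2\right)\right) \left(\left(-53\right) 5\right) = \left(-70 - 70\right) + \left(\frac{9}{5} - \frac{2}{3}\right) \left(-265\right) = -140 + \frac{17}{15} \left(-265\right) = -140 - \frac{901}{3} = - \frac{1321}{3}$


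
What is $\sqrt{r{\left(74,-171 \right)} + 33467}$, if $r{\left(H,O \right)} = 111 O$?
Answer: $\sqrt{14486} \approx 120.36$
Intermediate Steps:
$\sqrt{r{\left(74,-171 \right)} + 33467} = \sqrt{111 \left(-171\right) + 33467} = \sqrt{-18981 + 33467} = \sqrt{14486}$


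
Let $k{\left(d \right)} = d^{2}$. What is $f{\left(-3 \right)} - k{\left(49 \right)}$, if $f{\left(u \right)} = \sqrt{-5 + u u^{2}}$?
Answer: $-2401 + 4 i \sqrt{2} \approx -2401.0 + 5.6569 i$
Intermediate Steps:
$f{\left(u \right)} = \sqrt{-5 + u^{3}}$
$f{\left(-3 \right)} - k{\left(49 \right)} = \sqrt{-5 + \left(-3\right)^{3}} - 49^{2} = \sqrt{-5 - 27} - 2401 = \sqrt{-32} - 2401 = 4 i \sqrt{2} - 2401 = -2401 + 4 i \sqrt{2}$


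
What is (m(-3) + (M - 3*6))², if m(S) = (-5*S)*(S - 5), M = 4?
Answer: 17956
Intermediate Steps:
m(S) = -5*S*(-5 + S) (m(S) = (-5*S)*(-5 + S) = -5*S*(-5 + S))
(m(-3) + (M - 3*6))² = (5*(-3)*(5 - 1*(-3)) + (4 - 3*6))² = (5*(-3)*(5 + 3) + (4 - 18))² = (5*(-3)*8 - 14)² = (-120 - 14)² = (-134)² = 17956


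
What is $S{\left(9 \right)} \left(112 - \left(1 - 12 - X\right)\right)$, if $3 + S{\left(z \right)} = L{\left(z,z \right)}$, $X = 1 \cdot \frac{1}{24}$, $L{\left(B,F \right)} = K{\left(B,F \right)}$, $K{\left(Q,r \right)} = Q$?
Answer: $\frac{2953}{4} \approx 738.25$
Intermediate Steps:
$L{\left(B,F \right)} = B$
$X = \frac{1}{24}$ ($X = 1 \cdot \frac{1}{24} = \frac{1}{24} \approx 0.041667$)
$S{\left(z \right)} = -3 + z$
$S{\left(9 \right)} \left(112 - \left(1 - 12 - X\right)\right) = \left(-3 + 9\right) \left(112 + \left(\frac{1}{24} - \left(1 - 12\right)\right)\right) = 6 \left(112 + \left(\frac{1}{24} - \left(1 - 12\right)\right)\right) = 6 \left(112 + \left(\frac{1}{24} - -11\right)\right) = 6 \left(112 + \left(\frac{1}{24} + 11\right)\right) = 6 \left(112 + \frac{265}{24}\right) = 6 \cdot \frac{2953}{24} = \frac{2953}{4}$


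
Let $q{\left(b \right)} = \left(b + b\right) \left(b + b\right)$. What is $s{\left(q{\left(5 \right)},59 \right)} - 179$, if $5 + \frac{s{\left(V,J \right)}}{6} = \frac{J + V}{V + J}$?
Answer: $-203$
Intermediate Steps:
$q{\left(b \right)} = 4 b^{2}$ ($q{\left(b \right)} = 2 b 2 b = 4 b^{2}$)
$s{\left(V,J \right)} = -24$ ($s{\left(V,J \right)} = -30 + 6 \frac{J + V}{V + J} = -30 + 6 \frac{J + V}{J + V} = -30 + 6 \cdot 1 = -30 + 6 = -24$)
$s{\left(q{\left(5 \right)},59 \right)} - 179 = -24 - 179 = -203$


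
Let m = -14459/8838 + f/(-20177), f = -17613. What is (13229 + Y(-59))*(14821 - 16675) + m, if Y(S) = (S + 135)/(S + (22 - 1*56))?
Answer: -135575812563778447/5528054106 ≈ -2.4525e+7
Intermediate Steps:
Y(S) = (135 + S)/(-34 + S) (Y(S) = (135 + S)/(S + (22 - 56)) = (135 + S)/(S - 34) = (135 + S)/(-34 + S))
m = -136075549/178324326 (m = -14459/8838 - 17613/(-20177) = -14459*1/8838 - 17613*(-1/20177) = -14459/8838 + 17613/20177 = -136075549/178324326 ≈ -0.76308)
(13229 + Y(-59))*(14821 - 16675) + m = (13229 + (135 - 59)/(-34 - 59))*(14821 - 16675) - 136075549/178324326 = (13229 + 76/(-93))*(-1854) - 136075549/178324326 = (13229 - 1/93*76)*(-1854) - 136075549/178324326 = (13229 - 76/93)*(-1854) - 136075549/178324326 = (1230221/93)*(-1854) - 136075549/178324326 = -760276578/31 - 136075549/178324326 = -135575812563778447/5528054106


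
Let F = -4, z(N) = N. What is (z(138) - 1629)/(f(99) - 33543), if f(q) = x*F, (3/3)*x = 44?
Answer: 213/4817 ≈ 0.044218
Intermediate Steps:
x = 44
f(q) = -176 (f(q) = 44*(-4) = -176)
(z(138) - 1629)/(f(99) - 33543) = (138 - 1629)/(-176 - 33543) = -1491/(-33719) = -1491*(-1/33719) = 213/4817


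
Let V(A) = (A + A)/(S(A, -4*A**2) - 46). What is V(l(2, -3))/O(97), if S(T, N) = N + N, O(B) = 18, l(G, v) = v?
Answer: 1/354 ≈ 0.0028249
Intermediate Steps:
S(T, N) = 2*N
V(A) = 2*A/(-46 - 8*A**2) (V(A) = (A + A)/(2*(-4*A**2) - 46) = (2*A)/(-8*A**2 - 46) = (2*A)/(-46 - 8*A**2) = 2*A/(-46 - 8*A**2))
V(l(2, -3))/O(97) = -3/(-23 - 4*(-3)**2)/18 = -3/(-23 - 4*9)*(1/18) = -3/(-23 - 36)*(1/18) = -3/(-59)*(1/18) = -3*(-1/59)*(1/18) = (3/59)*(1/18) = 1/354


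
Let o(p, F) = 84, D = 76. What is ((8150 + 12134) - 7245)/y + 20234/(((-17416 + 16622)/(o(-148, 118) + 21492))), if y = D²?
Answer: -1260805471709/2293072 ≈ -5.4983e+5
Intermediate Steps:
y = 5776 (y = 76² = 5776)
((8150 + 12134) - 7245)/y + 20234/(((-17416 + 16622)/(o(-148, 118) + 21492))) = ((8150 + 12134) - 7245)/5776 + 20234/(((-17416 + 16622)/(84 + 21492))) = (20284 - 7245)*(1/5776) + 20234/((-794/21576)) = 13039*(1/5776) + 20234/((-794*1/21576)) = 13039/5776 + 20234/(-397/10788) = 13039/5776 + 20234*(-10788/397) = 13039/5776 - 218284392/397 = -1260805471709/2293072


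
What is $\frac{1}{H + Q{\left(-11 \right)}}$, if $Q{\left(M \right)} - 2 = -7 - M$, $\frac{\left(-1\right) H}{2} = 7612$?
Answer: $- \frac{1}{15218} \approx -6.5712 \cdot 10^{-5}$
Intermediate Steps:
$H = -15224$ ($H = \left(-2\right) 7612 = -15224$)
$Q{\left(M \right)} = -5 - M$ ($Q{\left(M \right)} = 2 - \left(7 + M\right) = -5 - M$)
$\frac{1}{H + Q{\left(-11 \right)}} = \frac{1}{-15224 - -6} = \frac{1}{-15224 + \left(-5 + 11\right)} = \frac{1}{-15224 + 6} = \frac{1}{-15218} = - \frac{1}{15218}$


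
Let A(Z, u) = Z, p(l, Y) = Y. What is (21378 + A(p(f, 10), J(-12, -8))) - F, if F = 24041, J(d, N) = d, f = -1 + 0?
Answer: -2653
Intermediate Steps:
f = -1
(21378 + A(p(f, 10), J(-12, -8))) - F = (21378 + 10) - 1*24041 = 21388 - 24041 = -2653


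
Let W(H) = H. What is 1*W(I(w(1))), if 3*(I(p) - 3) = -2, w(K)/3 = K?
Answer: 7/3 ≈ 2.3333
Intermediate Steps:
w(K) = 3*K
I(p) = 7/3 (I(p) = 3 + (⅓)*(-2) = 3 - ⅔ = 7/3)
1*W(I(w(1))) = 1*(7/3) = 7/3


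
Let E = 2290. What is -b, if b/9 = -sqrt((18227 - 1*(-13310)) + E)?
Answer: 9*sqrt(33827) ≈ 1655.3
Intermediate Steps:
b = -9*sqrt(33827) (b = 9*(-sqrt((18227 - 1*(-13310)) + 2290)) = 9*(-sqrt((18227 + 13310) + 2290)) = 9*(-sqrt(31537 + 2290)) = 9*(-sqrt(33827)) = -9*sqrt(33827) ≈ -1655.3)
-b = -(-9)*sqrt(33827) = 9*sqrt(33827)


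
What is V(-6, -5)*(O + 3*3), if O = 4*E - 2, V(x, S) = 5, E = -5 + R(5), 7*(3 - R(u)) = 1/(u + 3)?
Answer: -75/14 ≈ -5.3571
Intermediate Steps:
R(u) = 3 - 1/(7*(3 + u)) (R(u) = 3 - 1/(7*(u + 3)) = 3 - 1/(7*(3 + u)))
E = -113/56 (E = -5 + (62 + 21*5)/(7*(3 + 5)) = -5 + (⅐)*(62 + 105)/8 = -5 + (⅐)*(⅛)*167 = -5 + 167/56 = -113/56 ≈ -2.0179)
O = -141/14 (O = 4*(-113/56) - 2 = -113/14 - 2 = -141/14 ≈ -10.071)
V(-6, -5)*(O + 3*3) = 5*(-141/14 + 3*3) = 5*(-141/14 + 9) = 5*(-15/14) = -75/14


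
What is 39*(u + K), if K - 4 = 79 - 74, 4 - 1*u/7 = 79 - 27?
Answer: -12753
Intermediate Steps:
u = -336 (u = 28 - 7*(79 - 27) = 28 - 7*52 = 28 - 364 = -336)
K = 9 (K = 4 + (79 - 74) = 4 + 5 = 9)
39*(u + K) = 39*(-336 + 9) = 39*(-327) = -12753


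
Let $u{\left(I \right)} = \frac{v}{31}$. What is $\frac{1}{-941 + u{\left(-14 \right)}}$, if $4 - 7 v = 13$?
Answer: $- \frac{217}{204206} \approx -0.0010627$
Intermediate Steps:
$v = - \frac{9}{7}$ ($v = \frac{4}{7} - \frac{13}{7} = - \frac{9}{7} \approx -1.2857$)
$u{\left(I \right)} = - \frac{9}{217}$ ($u{\left(I \right)} = - \frac{9}{7 \cdot 31} = \left(- \frac{9}{7}\right) \frac{1}{31} = - \frac{9}{217}$)
$\frac{1}{-941 + u{\left(-14 \right)}} = \frac{1}{-941 - \frac{9}{217}} = \frac{1}{- \frac{204206}{217}} = - \frac{217}{204206}$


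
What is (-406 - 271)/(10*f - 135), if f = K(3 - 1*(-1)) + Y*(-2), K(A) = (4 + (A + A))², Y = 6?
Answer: -677/1185 ≈ -0.57131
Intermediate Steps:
K(A) = (4 + 2*A)²
f = 132 (f = 4*(2 + (3 - 1*(-1)))² + 6*(-2) = 4*(2 + (3 + 1))² - 12 = 4*(2 + 4)² - 12 = 4*6² - 12 = 4*36 - 12 = 144 - 12 = 132)
(-406 - 271)/(10*f - 135) = (-406 - 271)/(10*132 - 135) = -677/(1320 - 135) = -677/1185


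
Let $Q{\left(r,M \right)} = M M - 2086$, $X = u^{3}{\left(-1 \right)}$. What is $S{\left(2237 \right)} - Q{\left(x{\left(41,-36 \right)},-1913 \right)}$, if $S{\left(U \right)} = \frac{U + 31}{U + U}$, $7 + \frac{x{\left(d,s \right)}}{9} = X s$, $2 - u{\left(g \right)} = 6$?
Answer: $- \frac{8181788337}{2237} \approx -3.6575 \cdot 10^{6}$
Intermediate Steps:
$u{\left(g \right)} = -4$ ($u{\left(g \right)} = 2 - 6 = -4$)
$X = -64$ ($X = \left(-4\right)^{3} = -64$)
$x{\left(d,s \right)} = -63 - 576 s$ ($x{\left(d,s \right)} = -63 + 9 \left(- 64 s\right) = -63 - 576 s$)
$Q{\left(r,M \right)} = -2086 + M^{2}$ ($Q{\left(r,M \right)} = M^{2} - 2086 = -2086 + M^{2}$)
$S{\left(U \right)} = \frac{31 + U}{2 U}$
$S{\left(2237 \right)} - Q{\left(x{\left(41,-36 \right)},-1913 \right)} = \frac{31 + 2237}{2 \cdot 2237} - \left(-2086 + \left(-1913\right)^{2}\right) = \frac{1}{2} \cdot \frac{1}{2237} \cdot 2268 - \left(-2086 + 3659569\right) = \frac{1134}{2237} - 3657483 = - \frac{8181788337}{2237}$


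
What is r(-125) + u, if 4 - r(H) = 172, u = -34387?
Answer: -34555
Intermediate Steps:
r(H) = -168 (r(H) = 4 - 1*172 = 4 - 172 = -168)
r(-125) + u = -168 - 34387 = -34555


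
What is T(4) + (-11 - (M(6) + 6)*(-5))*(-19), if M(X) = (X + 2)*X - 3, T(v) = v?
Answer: -4632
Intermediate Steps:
M(X) = -3 + X*(2 + X) (M(X) = (2 + X)*X - 3 = X*(2 + X) - 3 = -3 + X*(2 + X))
T(4) + (-11 - (M(6) + 6)*(-5))*(-19) = 4 + (-11 - ((-3 + 6² + 2*6) + 6)*(-5))*(-19) = 4 + (-11 - ((-3 + 36 + 12) + 6)*(-5))*(-19) = 4 + (-11 - (45 + 6)*(-5))*(-19) = 4 + (-11 - 51*(-5))*(-19) = 4 + (-11 - 1*(-255))*(-19) = 4 + (-11 + 255)*(-19) = 4 + 244*(-19) = 4 - 4636 = -4632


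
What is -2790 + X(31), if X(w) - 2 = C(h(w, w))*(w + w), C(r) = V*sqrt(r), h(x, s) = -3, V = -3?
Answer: -2788 - 186*I*sqrt(3) ≈ -2788.0 - 322.16*I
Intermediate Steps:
C(r) = -3*sqrt(r)
X(w) = 2 - 6*I*w*sqrt(3) (X(w) = 2 + (-3*I*sqrt(3))*(w + w) = 2 + (-3*I*sqrt(3))*(2*w) = 2 - 6*I*w*sqrt(3))
-2790 + X(31) = -2790 + (2 - 6*I*31*sqrt(3)) = -2790 + (2 - 186*I*sqrt(3)) = -2788 - 186*I*sqrt(3)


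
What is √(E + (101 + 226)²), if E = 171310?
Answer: √278239 ≈ 527.48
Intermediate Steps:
√(E + (101 + 226)²) = √(171310 + (101 + 226)²) = √(171310 + 327²) = √(171310 + 106929) = √278239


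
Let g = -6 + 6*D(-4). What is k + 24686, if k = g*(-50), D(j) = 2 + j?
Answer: 25586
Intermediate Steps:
g = -18 (g = -6 + 6*(2 - 4) = -6 + 6*(-2) = -6 - 12 = -18)
k = 900 (k = -18*(-50) = 900)
k + 24686 = 900 + 24686 = 25586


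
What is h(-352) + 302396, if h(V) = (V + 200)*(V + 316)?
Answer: 307868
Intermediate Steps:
h(V) = (200 + V)*(316 + V)
h(-352) + 302396 = (63200 + (-352)**2 + 516*(-352)) + 302396 = (63200 + 123904 - 181632) + 302396 = 5472 + 302396 = 307868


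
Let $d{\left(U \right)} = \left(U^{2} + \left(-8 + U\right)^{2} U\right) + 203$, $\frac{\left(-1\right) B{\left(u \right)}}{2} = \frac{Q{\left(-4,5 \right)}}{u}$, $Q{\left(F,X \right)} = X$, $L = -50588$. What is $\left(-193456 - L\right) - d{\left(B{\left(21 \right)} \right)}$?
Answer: $- \frac{1324665791}{9261} \approx -1.4304 \cdot 10^{5}$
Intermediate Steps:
$B{\left(u \right)} = - \frac{10}{u}$ ($B{\left(u \right)} = - 2 \frac{5}{u} = - \frac{10}{u}$)
$d{\left(U \right)} = 203 + U^{2} + U \left(-8 + U\right)^{2}$ ($d{\left(U \right)} = \left(U^{2} + U \left(-8 + U\right)^{2}\right) + 203 = 203 + U^{2} + U \left(-8 + U\right)^{2}$)
$\left(-193456 - L\right) - d{\left(B{\left(21 \right)} \right)} = \left(-193456 - -50588\right) - \left(203 + \left(- \frac{10}{21}\right)^{2} + - \frac{10}{21} \left(-8 - \frac{10}{21}\right)^{2}\right) = \left(-193456 + 50588\right) - \left(203 + \left(\left(-10\right) \frac{1}{21}\right)^{2} + \left(-10\right) \frac{1}{21} \left(-8 - \frac{10}{21}\right)^{2}\right) = -142868 - \left(203 + \left(- \frac{10}{21}\right)^{2} - \frac{10 \left(-8 - \frac{10}{21}\right)^{2}}{21}\right) = -142868 - \left(203 + \frac{100}{441} - \frac{10 \left(- \frac{178}{21}\right)^{2}}{21}\right) = -142868 - \left(203 + \frac{100}{441} - \frac{316840}{9261}\right) = -142868 - \frac{1565243}{9261} = - \frac{1324665791}{9261}$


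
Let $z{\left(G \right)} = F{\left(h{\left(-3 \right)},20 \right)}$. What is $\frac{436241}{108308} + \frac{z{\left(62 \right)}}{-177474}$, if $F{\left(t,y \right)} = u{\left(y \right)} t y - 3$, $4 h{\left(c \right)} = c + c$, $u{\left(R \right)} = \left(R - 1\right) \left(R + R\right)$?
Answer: $\frac{1210472463}{291240212} \approx 4.1563$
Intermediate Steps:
$u{\left(R \right)} = 2 R \left(-1 + R\right)$ ($u{\left(R \right)} = \left(-1 + R\right) 2 R = 2 R \left(-1 + R\right)$)
$h{\left(c \right)} = \frac{c}{2}$ ($h{\left(c \right)} = \frac{c + c}{4} = \frac{2 c}{4} = \frac{c}{2}$)
$F{\left(t,y \right)} = -3 + 2 t y^{2} \left(-1 + y\right)$ ($F{\left(t,y \right)} = 2 y \left(-1 + y\right) t y - 3 = 2 t y \left(-1 + y\right) y - 3 = 2 t y^{2} \left(-1 + y\right) - 3 = -3 + 2 t y^{2} \left(-1 + y\right)$)
$z{\left(G \right)} = -22803$ ($z{\left(G \right)} = -3 + 2 \cdot \frac{1}{2} \left(-3\right) 20^{2} \left(-1 + 20\right) = -3 + 2 \left(- \frac{3}{2}\right) 400 \cdot 19 = -3 - 22800 = -22803$)
$\frac{436241}{108308} + \frac{z{\left(62 \right)}}{-177474} = \frac{436241}{108308} - \frac{22803}{-177474} = 436241 \cdot \frac{1}{108308} - - \frac{691}{5378} = \frac{436241}{108308} + \frac{691}{5378} = \frac{1210472463}{291240212}$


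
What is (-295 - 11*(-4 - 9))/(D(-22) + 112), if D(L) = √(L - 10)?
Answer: -532/393 + 19*I*√2/393 ≈ -1.3537 + 0.068372*I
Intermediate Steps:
D(L) = √(-10 + L)
(-295 - 11*(-4 - 9))/(D(-22) + 112) = (-295 - 11*(-4 - 9))/(√(-10 - 22) + 112) = (-295 - 11*(-13))/(√(-32) + 112) = (-295 + 143)/(4*I*√2 + 112) = -152/(112 + 4*I*√2)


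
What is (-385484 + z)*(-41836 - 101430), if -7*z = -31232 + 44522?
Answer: 388491260348/7 ≈ 5.5499e+10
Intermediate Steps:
z = -13290/7 (z = -(-31232 + 44522)/7 = -1/7*13290 = -13290/7 ≈ -1898.6)
(-385484 + z)*(-41836 - 101430) = (-385484 - 13290/7)*(-41836 - 101430) = -2711678/7*(-143266) = 388491260348/7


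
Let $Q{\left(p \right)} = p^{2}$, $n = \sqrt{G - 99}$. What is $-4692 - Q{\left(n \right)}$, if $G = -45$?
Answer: $-4548$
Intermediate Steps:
$n = 12 i$ ($n = \sqrt{-45 - 99} = \sqrt{-144} = 12 i \approx 12.0 i$)
$-4692 - Q{\left(n \right)} = -4692 - \left(12 i\right)^{2} = -4692 - -144 = -4692 + 144 = -4548$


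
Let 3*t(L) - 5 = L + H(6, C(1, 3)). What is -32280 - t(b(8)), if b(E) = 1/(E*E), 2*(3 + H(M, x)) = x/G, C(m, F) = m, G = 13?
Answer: -80572589/2496 ≈ -32281.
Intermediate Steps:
H(M, x) = -3 + x/26 (H(M, x) = -3 + (x/13)/2 = -3 + x/26)
b(E) = E**(-2) (b(E) = 1/(E**2) = E**(-2))
t(L) = 53/78 + L/3 (t(L) = 5/3 + (L + (-3 + (1/26)*1))/3 = 5/3 + (L + (-3 + 1/26))/3 = 5/3 + (L - 77/26)/3 = 5/3 + (-77/26 + L)/3 = 5/3 + (-77/78 + L/3) = 53/78 + L/3)
-32280 - t(b(8)) = -32280 - (53/78 + (1/3)/8**2) = -32280 - (53/78 + (1/3)*(1/64)) = -32280 - (53/78 + 1/192) = -32280 - 1*1709/2496 = -32280 - 1709/2496 = -80572589/2496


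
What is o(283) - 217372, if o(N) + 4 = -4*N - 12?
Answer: -218520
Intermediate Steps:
o(N) = -16 - 4*N (o(N) = -4 + (-4*N - 12) = -4 + (-12 - 4*N) = -16 - 4*N)
o(283) - 217372 = (-16 - 4*283) - 217372 = (-16 - 1132) - 217372 = -1148 - 217372 = -218520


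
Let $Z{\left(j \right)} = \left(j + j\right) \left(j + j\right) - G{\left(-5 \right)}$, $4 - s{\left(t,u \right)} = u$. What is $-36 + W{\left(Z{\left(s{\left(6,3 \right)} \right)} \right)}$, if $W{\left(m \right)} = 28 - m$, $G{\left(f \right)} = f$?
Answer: $-17$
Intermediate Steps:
$s{\left(t,u \right)} = 4 - u$
$Z{\left(j \right)} = 5 + 4 j^{2}$ ($Z{\left(j \right)} = \left(j + j\right) \left(j + j\right) - -5 = 2 j 2 j + 5 = 4 j^{2} + 5 = 5 + 4 j^{2}$)
$-36 + W{\left(Z{\left(s{\left(6,3 \right)} \right)} \right)} = -36 + \left(28 - \left(5 + 4 \left(4 - 3\right)^{2}\right)\right) = -36 + \left(28 - \left(5 + 4 \cdot 1^{2}\right)\right) = -36 + \left(28 - \left(5 + 4 \cdot 1\right)\right) = -36 + \left(28 - \left(5 + 4\right)\right) = -36 + \left(28 - 9\right) = -36 + 19 = -17$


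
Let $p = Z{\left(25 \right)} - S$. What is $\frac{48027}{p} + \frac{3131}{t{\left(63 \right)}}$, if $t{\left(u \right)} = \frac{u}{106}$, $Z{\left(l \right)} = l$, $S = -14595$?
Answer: $\frac{4855199021}{921060} \approx 5271.3$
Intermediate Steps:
$t{\left(u \right)} = \frac{u}{106}$ ($t{\left(u \right)} = u \frac{1}{106} = \frac{u}{106}$)
$p = 14620$ ($p = 25 - -14595 = 25 + 14595 = 14620$)
$\frac{48027}{p} + \frac{3131}{t{\left(63 \right)}} = \frac{48027}{14620} + \frac{3131}{\frac{1}{106} \cdot 63} = 48027 \cdot \frac{1}{14620} + \frac{3131}{\frac{63}{106}} = \frac{48027}{14620} + 3131 \cdot \frac{106}{63} = \frac{48027}{14620} + \frac{331886}{63} = \frac{4855199021}{921060}$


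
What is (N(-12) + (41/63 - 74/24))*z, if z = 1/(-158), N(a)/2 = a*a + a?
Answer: -65915/39816 ≈ -1.6555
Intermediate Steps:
N(a) = 2*a + 2*a**2 (N(a) = 2*(a*a + a) = 2*(a**2 + a) = 2*(a + a**2) = 2*a + 2*a**2)
z = -1/158 ≈ -0.0063291
(N(-12) + (41/63 - 74/24))*z = (2*(-12)*(1 - 12) + (41/63 - 74/24))*(-1/158) = (2*(-12)*(-11) + (41*(1/63) - 74*1/24))*(-1/158) = (264 + (41/63 - 37/12))*(-1/158) = (264 - 613/252)*(-1/158) = (65915/252)*(-1/158) = -65915/39816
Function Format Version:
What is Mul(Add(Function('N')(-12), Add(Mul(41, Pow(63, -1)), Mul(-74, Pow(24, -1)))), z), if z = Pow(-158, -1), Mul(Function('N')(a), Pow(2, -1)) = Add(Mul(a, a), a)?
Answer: Rational(-65915, 39816) ≈ -1.6555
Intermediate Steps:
Function('N')(a) = Add(Mul(2, a), Mul(2, Pow(a, 2))) (Function('N')(a) = Mul(2, Add(Mul(a, a), a)) = Mul(2, Add(Pow(a, 2), a)) = Mul(2, Add(a, Pow(a, 2))) = Add(Mul(2, a), Mul(2, Pow(a, 2))))
z = Rational(-1, 158) ≈ -0.0063291
Mul(Add(Function('N')(-12), Add(Mul(41, Pow(63, -1)), Mul(-74, Pow(24, -1)))), z) = Mul(Add(Mul(2, -12, Add(1, -12)), Add(Mul(41, Pow(63, -1)), Mul(-74, Pow(24, -1)))), Rational(-1, 158)) = Mul(Add(Mul(2, -12, -11), Add(Mul(41, Rational(1, 63)), Mul(-74, Rational(1, 24)))), Rational(-1, 158)) = Mul(Add(264, Add(Rational(41, 63), Rational(-37, 12))), Rational(-1, 158)) = Mul(Add(264, Rational(-613, 252)), Rational(-1, 158)) = Mul(Rational(65915, 252), Rational(-1, 158)) = Rational(-65915, 39816)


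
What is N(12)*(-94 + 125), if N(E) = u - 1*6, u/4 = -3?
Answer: -558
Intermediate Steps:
u = -12 (u = 4*(-3) = -12)
N(E) = -18 (N(E) = -12 - 1*6 = -12 - 6 = -18)
N(12)*(-94 + 125) = -18*(-94 + 125) = -18*31 = -558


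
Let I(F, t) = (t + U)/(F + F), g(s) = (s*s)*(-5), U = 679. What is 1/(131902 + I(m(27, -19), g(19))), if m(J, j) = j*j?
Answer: 361/47616059 ≈ 7.5815e-6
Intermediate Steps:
g(s) = -5*s² (g(s) = s²*(-5) = -5*s²)
m(J, j) = j²
I(F, t) = (679 + t)/(2*F) (I(F, t) = (t + 679)/(F + F) = (679 + t)/((2*F)) = (679 + t)*(1/(2*F)) = (679 + t)/(2*F))
1/(131902 + I(m(27, -19), g(19))) = 1/(131902 + (679 - 5*19²)/(2*((-19)²))) = 1/(131902 + (½)*(679 - 5*361)/361) = 1/(131902 + (½)*(1/361)*(679 - 1805)) = 1/(131902 + (½)*(1/361)*(-1126)) = 1/(131902 - 563/361) = 1/(47616059/361) = 361/47616059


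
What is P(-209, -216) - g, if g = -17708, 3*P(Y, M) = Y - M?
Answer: 53131/3 ≈ 17710.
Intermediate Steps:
P(Y, M) = -M/3 + Y/3 (P(Y, M) = (Y - M)/3 = -M/3 + Y/3)
P(-209, -216) - g = (-⅓*(-216) + (⅓)*(-209)) - 1*(-17708) = (72 - 209/3) + 17708 = 7/3 + 17708 = 53131/3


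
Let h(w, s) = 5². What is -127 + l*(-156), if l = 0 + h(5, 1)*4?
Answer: -15727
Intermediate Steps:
h(w, s) = 25
l = 100 (l = 0 + 25*4 = 0 + 100 = 100)
-127 + l*(-156) = -127 + 100*(-156) = -127 - 15600 = -15727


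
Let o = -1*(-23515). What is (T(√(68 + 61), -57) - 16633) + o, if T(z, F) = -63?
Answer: 6819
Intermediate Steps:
o = 23515
(T(√(68 + 61), -57) - 16633) + o = (-63 - 16633) + 23515 = -16696 + 23515 = 6819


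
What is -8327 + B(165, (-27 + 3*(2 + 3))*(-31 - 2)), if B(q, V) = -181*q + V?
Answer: -37796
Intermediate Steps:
B(q, V) = V - 181*q
-8327 + B(165, (-27 + 3*(2 + 3))*(-31 - 2)) = -8327 + ((-27 + 3*(2 + 3))*(-31 - 2) - 181*165) = -8327 + ((-27 + 3*5)*(-33) - 29865) = -8327 + ((-27 + 15)*(-33) - 29865) = -8327 + (-12*(-33) - 29865) = -8327 + (396 - 29865) = -8327 - 29469 = -37796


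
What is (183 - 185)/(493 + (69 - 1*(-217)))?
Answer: -2/779 ≈ -0.0025674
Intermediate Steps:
(183 - 185)/(493 + (69 - 1*(-217))) = -2/(493 + (69 + 217)) = -2/(493 + 286) = -2/779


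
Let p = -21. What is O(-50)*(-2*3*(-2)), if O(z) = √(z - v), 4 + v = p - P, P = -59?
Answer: 24*I*√21 ≈ 109.98*I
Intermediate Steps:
v = 34 (v = -4 + (-21 - 1*(-59)) = -4 + (-21 + 59) = -4 + 38 = 34)
O(z) = √(-34 + z) (O(z) = √(z - 1*34) = √(z - 34) = √(-34 + z))
O(-50)*(-2*3*(-2)) = √(-34 - 50)*(-2*3*(-2)) = √(-84)*(-6*(-2)) = (2*I*√21)*12 = 24*I*√21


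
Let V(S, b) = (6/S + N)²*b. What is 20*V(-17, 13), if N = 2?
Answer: 203840/289 ≈ 705.33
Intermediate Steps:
V(S, b) = b*(2 + 6/S)² (V(S, b) = (6/S + 2)²*b = (2 + 6/S)²*b = b*(2 + 6/S)²)
20*V(-17, 13) = 20*(4*13*(3 - 17)²/(-17)²) = 20*(4*13*(1/289)*(-14)²) = 20*(4*13*(1/289)*196) = 20*(10192/289) = 203840/289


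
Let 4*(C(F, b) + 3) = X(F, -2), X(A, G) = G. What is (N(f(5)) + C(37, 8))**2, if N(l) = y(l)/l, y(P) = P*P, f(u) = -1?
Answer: 81/4 ≈ 20.250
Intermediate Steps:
C(F, b) = -7/2 (C(F, b) = -3 + (1/4)*(-2) = -3 - 1/2 = -7/2)
y(P) = P**2
N(l) = l (N(l) = l**2/l = l)
(N(f(5)) + C(37, 8))**2 = (-1 - 7/2)**2 = (-9/2)**2 = 81/4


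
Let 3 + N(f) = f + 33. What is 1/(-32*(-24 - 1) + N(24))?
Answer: 1/854 ≈ 0.0011710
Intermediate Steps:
N(f) = 30 + f (N(f) = -3 + (f + 33) = -3 + (33 + f) = 30 + f)
1/(-32*(-24 - 1) + N(24)) = 1/(-32*(-24 - 1) + (30 + 24)) = 1/(-32*(-25) + 54) = 1/(800 + 54) = 1/854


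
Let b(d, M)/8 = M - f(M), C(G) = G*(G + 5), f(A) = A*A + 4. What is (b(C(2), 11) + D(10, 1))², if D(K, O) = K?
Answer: 813604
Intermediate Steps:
f(A) = 4 + A² (f(A) = A² + 4 = 4 + A²)
C(G) = G*(5 + G)
b(d, M) = -32 - 8*M² + 8*M (b(d, M) = 8*(M - (4 + M²)) = 8*(M + (-4 - M²)) = 8*(-4 + M - M²) = -32 - 8*M² + 8*M)
(b(C(2), 11) + D(10, 1))² = ((-32 - 8*11² + 8*11) + 10)² = ((-32 - 8*121 + 88) + 10)² = ((-32 - 968 + 88) + 10)² = (-912 + 10)² = (-902)² = 813604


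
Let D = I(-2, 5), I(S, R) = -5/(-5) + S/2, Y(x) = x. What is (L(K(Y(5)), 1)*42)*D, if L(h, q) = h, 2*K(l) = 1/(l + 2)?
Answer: 0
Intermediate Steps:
K(l) = 1/(2*(2 + l)) (K(l) = 1/(2*(l + 2)) = 1/(2*(2 + l)))
I(S, R) = 1 + S/2 (I(S, R) = -5*(-⅕) + S*(½) = 1 + S/2)
D = 0 (D = 1 + (½)*(-2) = 1 - 1 = 0)
(L(K(Y(5)), 1)*42)*D = ((1/(2*(2 + 5)))*42)*0 = (((½)/7)*42)*0 = (((½)*(⅐))*42)*0 = ((1/14)*42)*0 = 3*0 = 0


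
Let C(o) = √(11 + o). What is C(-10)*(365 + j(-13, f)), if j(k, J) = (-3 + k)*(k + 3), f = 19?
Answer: 525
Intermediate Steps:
j(k, J) = (-3 + k)*(3 + k)
C(-10)*(365 + j(-13, f)) = √(11 - 10)*(365 + (-9 + (-13)²)) = √1*(365 + (-9 + 169)) = 1*(365 + 160) = 1*525 = 525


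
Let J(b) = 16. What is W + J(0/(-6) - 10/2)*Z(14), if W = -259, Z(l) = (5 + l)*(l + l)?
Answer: 8253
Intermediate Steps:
Z(l) = 2*l*(5 + l) (Z(l) = (5 + l)*(2*l) = 2*l*(5 + l))
W + J(0/(-6) - 10/2)*Z(14) = -259 + 16*(2*14*(5 + 14)) = -259 + 16*(2*14*19) = -259 + 16*532 = -259 + 8512 = 8253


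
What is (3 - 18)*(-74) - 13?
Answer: 1097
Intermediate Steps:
(3 - 18)*(-74) - 13 = -15*(-74) - 13 = 1110 - 13 = 1097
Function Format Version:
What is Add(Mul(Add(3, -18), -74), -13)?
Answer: 1097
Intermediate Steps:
Add(Mul(Add(3, -18), -74), -13) = Add(Mul(-15, -74), -13) = Add(1110, -13) = 1097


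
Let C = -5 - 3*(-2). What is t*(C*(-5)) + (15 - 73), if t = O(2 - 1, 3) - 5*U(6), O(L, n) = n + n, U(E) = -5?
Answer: -213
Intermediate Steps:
C = 1 (C = -5 + 6 = 1)
O(L, n) = 2*n
t = 31 (t = 2*3 - 5*(-5) = 6 + 25 = 31)
t*(C*(-5)) + (15 - 73) = 31*(1*(-5)) + (15 - 73) = 31*(-5) - 58 = -155 - 58 = -213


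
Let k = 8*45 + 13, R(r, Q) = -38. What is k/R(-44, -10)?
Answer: -373/38 ≈ -9.8158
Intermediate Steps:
k = 373 (k = 360 + 13 = 373)
k/R(-44, -10) = 373/(-38) = 373*(-1/38) = -373/38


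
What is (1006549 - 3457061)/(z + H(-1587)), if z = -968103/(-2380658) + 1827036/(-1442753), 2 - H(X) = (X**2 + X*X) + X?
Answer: 8416777172264694688/17295610512793791355 ≈ 0.48664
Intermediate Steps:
H(X) = 2 - X - 2*X**2 (H(X) = 2 - ((X**2 + X*X) + X) = 2 - ((X**2 + X**2) + X) = 2 - (2*X**2 + X) = 2 - (X + 2*X**2) = 2 + (-X - 2*X**2) = 2 - X - 2*X**2)
z = -2952814362129/3434701471474 (z = -968103*(-1/2380658) + 1827036*(-1/1442753) = 968103/2380658 - 1827036/1442753 = -2952814362129/3434701471474 ≈ -0.85970)
(1006549 - 3457061)/(z + H(-1587)) = (1006549 - 3457061)/(-2952814362129/3434701471474 + (2 - 1*(-1587) - 2*(-1587)**2)) = -2450512/(-2952814362129/3434701471474 + (2 + 1587 - 2*2518569)) = -2450512/(-2952814362129/3434701471474 + (2 + 1587 - 5037138)) = -2450512/(-2952814362129/3434701471474 - 5035549) = -2450512/(-17295610512793791355/3434701471474) = -2450512*(-3434701471474/17295610512793791355) = 8416777172264694688/17295610512793791355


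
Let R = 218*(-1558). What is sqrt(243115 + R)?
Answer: I*sqrt(96529) ≈ 310.69*I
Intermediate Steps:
R = -339644
sqrt(243115 + R) = sqrt(243115 - 339644) = sqrt(-96529) = I*sqrt(96529)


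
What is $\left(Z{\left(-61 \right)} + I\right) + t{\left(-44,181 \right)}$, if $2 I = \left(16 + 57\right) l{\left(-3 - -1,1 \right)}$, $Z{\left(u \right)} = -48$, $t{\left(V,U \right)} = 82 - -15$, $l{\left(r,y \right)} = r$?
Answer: $-24$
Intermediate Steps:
$t{\left(V,U \right)} = 97$ ($t{\left(V,U \right)} = 82 + 15 = 97$)
$I = -73$ ($I = \frac{\left(16 + 57\right) \left(-3 - -1\right)}{2} = \frac{73 \left(-3 + 1\right)}{2} = \frac{73 \left(-2\right)}{2} = \frac{1}{2} \left(-146\right) = -73$)
$\left(Z{\left(-61 \right)} + I\right) + t{\left(-44,181 \right)} = \left(-48 - 73\right) + 97 = -121 + 97 = -24$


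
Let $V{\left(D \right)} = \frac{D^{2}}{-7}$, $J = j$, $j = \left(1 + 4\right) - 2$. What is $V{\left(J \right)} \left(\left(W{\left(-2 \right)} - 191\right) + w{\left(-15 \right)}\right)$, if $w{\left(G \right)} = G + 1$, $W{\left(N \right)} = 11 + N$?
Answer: $252$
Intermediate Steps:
$w{\left(G \right)} = 1 + G$
$j = 3$ ($j = 5 - 2 = 3$)
$J = 3$
$V{\left(D \right)} = - \frac{D^{2}}{7}$ ($V{\left(D \right)} = D^{2} \left(- \frac{1}{7}\right) = - \frac{D^{2}}{7}$)
$V{\left(J \right)} \left(\left(W{\left(-2 \right)} - 191\right) + w{\left(-15 \right)}\right) = - \frac{3^{2}}{7} \left(\left(\left(11 - 2\right) - 191\right) + \left(1 - 15\right)\right) = \left(- \frac{1}{7}\right) 9 \left(\left(9 - 191\right) - 14\right) = - \frac{9 \left(-182 - 14\right)}{7} = \left(- \frac{9}{7}\right) \left(-196\right) = 252$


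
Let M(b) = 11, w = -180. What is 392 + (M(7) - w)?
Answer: 583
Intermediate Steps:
392 + (M(7) - w) = 392 + (11 - 1*(-180)) = 392 + (11 + 180) = 392 + 191 = 583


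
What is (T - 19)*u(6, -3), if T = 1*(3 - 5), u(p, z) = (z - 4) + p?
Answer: 21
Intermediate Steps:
u(p, z) = -4 + p + z (u(p, z) = (-4 + z) + p = -4 + p + z)
T = -2 (T = 1*(-2) = -2)
(T - 19)*u(6, -3) = (-2 - 19)*(-4 + 6 - 3) = -21*(-1) = 21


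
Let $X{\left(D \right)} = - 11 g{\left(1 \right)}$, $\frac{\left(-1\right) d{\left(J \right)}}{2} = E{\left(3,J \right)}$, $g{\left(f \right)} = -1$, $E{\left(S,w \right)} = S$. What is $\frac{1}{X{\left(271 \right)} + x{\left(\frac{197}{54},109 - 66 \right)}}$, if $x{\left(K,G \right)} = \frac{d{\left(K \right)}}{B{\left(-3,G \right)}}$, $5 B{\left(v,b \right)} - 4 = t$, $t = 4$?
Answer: $\frac{4}{29} \approx 0.13793$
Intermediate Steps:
$d{\left(J \right)} = -6$ ($d{\left(J \right)} = \left(-2\right) 3 = -6$)
$X{\left(D \right)} = 11$ ($X{\left(D \right)} = \left(-11\right) \left(-1\right) = 11$)
$B{\left(v,b \right)} = \frac{8}{5}$ ($B{\left(v,b \right)} = \frac{4}{5} + \frac{1}{5} \cdot 4 = \frac{4}{5} + \frac{4}{5} = \frac{8}{5}$)
$x{\left(K,G \right)} = - \frac{15}{4}$ ($x{\left(K,G \right)} = - \frac{6}{\frac{8}{5}} = \left(-6\right) \frac{5}{8} = - \frac{15}{4}$)
$\frac{1}{X{\left(271 \right)} + x{\left(\frac{197}{54},109 - 66 \right)}} = \frac{1}{11 - \frac{15}{4}} = \frac{1}{\frac{29}{4}} = \frac{4}{29}$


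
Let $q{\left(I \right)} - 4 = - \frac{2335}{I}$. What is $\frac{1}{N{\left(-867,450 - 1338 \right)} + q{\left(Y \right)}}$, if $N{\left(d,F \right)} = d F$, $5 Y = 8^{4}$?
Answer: $\frac{4096}{3153498725} \approx 1.2989 \cdot 10^{-6}$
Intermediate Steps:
$Y = \frac{4096}{5}$ ($Y = \frac{8^{4}}{5} = \frac{1}{5} \cdot 4096 = \frac{4096}{5} \approx 819.2$)
$q{\left(I \right)} = 4 - \frac{2335}{I}$
$N{\left(d,F \right)} = F d$
$\frac{1}{N{\left(-867,450 - 1338 \right)} + q{\left(Y \right)}} = \frac{1}{\left(450 - 1338\right) \left(-867\right) + \left(4 - \frac{2335}{\frac{4096}{5}}\right)} = \frac{1}{\left(-888\right) \left(-867\right) + \left(4 - \frac{11675}{4096}\right)} = \frac{1}{769896 + \left(4 - \frac{11675}{4096}\right)} = \frac{1}{769896 + \frac{4709}{4096}} = \frac{1}{\frac{3153498725}{4096}} = \frac{4096}{3153498725}$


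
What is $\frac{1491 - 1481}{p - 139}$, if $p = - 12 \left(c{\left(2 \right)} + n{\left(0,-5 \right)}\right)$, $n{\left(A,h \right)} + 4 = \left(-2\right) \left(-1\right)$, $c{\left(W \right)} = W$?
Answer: $- \frac{10}{139} \approx -0.071942$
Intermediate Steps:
$n{\left(A,h \right)} = -2$ ($n{\left(A,h \right)} = -4 - -2 = -4 + 2 = -2$)
$p = 0$ ($p = - 12 \left(2 - 2\right) = \left(-12\right) 0 = 0$)
$\frac{1491 - 1481}{p - 139} = \frac{1491 - 1481}{0 - 139} = \frac{10}{-139} = 10 \left(- \frac{1}{139}\right) = - \frac{10}{139}$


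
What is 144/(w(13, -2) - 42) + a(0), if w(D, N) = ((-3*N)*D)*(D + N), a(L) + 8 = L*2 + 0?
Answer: -133/17 ≈ -7.8235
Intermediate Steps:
a(L) = -8 + 2*L (a(L) = -8 + (L*2 + 0) = -8 + (2*L + 0) = -8 + 2*L)
w(D, N) = -3*D*N*(D + N) (w(D, N) = (-3*D*N)*(D + N) = -3*D*N*(D + N))
144/(w(13, -2) - 42) + a(0) = 144/(-3*13*(-2)*(13 - 2) - 42) + (-8 + 2*0) = 144/(-3*13*(-2)*11 - 42) + (-8 + 0) = 144/(858 - 42) - 8 = 144/816 - 8 = (1/816)*144 - 8 = 3/17 - 8 = -133/17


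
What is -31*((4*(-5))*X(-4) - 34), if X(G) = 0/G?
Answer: 1054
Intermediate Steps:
X(G) = 0
-31*((4*(-5))*X(-4) - 34) = -31*((4*(-5))*0 - 34) = -31*(-20*0 - 34) = -31*(0 - 34) = -31*(-34) = 1054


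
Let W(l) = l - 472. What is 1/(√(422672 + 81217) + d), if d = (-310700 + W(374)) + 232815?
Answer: -77983/6080844400 - √503889/6080844400 ≈ -1.2941e-5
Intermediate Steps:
W(l) = -472 + l
d = -77983 (d = (-310700 + (-472 + 374)) + 232815 = (-310700 - 98) + 232815 = -310798 + 232815 = -77983)
1/(√(422672 + 81217) + d) = 1/(√(422672 + 81217) - 77983) = 1/(√503889 - 77983) = 1/(-77983 + √503889)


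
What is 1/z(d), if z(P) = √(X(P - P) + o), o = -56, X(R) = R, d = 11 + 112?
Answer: -I*√14/28 ≈ -0.13363*I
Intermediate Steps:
d = 123
z(P) = 2*I*√14 (z(P) = √((P - P) - 56) = √(0 - 56) = √(-56) = 2*I*√14)
1/z(d) = 1/(2*I*√14) = -I*√14/28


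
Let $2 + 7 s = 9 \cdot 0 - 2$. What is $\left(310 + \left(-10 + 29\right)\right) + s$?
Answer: $\frac{2299}{7} \approx 328.43$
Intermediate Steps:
$s = - \frac{4}{7}$ ($s = - \frac{2}{7} + \frac{9 \cdot 0 - 2}{7} = - \frac{2}{7} + \frac{0 - 2}{7} = - \frac{2}{7} + \frac{1}{7} \left(-2\right) = - \frac{2}{7} - \frac{2}{7} = - \frac{4}{7} \approx -0.57143$)
$\left(310 + \left(-10 + 29\right)\right) + s = \left(310 + \left(-10 + 29\right)\right) - \frac{4}{7} = \left(310 + 19\right) - \frac{4}{7} = 329 - \frac{4}{7} = \frac{2299}{7}$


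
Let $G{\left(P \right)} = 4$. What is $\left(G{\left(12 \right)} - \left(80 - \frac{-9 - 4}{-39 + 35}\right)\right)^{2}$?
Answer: $\frac{84681}{16} \approx 5292.6$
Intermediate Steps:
$\left(G{\left(12 \right)} - \left(80 - \frac{-9 - 4}{-39 + 35}\right)\right)^{2} = \left(4 - \left(80 - \frac{-9 - 4}{-39 + 35}\right)\right)^{2} = \left(4 - \left(80 + \frac{13}{-4}\right)\right)^{2} = \left(4 - \frac{307}{4}\right)^{2} = \left(- \frac{291}{4}\right)^{2} = \frac{84681}{16}$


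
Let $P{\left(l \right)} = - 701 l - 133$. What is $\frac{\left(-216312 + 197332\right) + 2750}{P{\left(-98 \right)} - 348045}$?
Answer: $\frac{541}{9316} \approx 0.058072$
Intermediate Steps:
$P{\left(l \right)} = -133 - 701 l$
$\frac{\left(-216312 + 197332\right) + 2750}{P{\left(-98 \right)} - 348045} = \frac{\left(-216312 + 197332\right) + 2750}{\left(-133 - -68698\right) - 348045} = \frac{-18980 + 2750}{\left(-133 + 68698\right) - 348045} = - \frac{16230}{68565 - 348045} = - \frac{16230}{-279480} = \left(-16230\right) \left(- \frac{1}{279480}\right) = \frac{541}{9316}$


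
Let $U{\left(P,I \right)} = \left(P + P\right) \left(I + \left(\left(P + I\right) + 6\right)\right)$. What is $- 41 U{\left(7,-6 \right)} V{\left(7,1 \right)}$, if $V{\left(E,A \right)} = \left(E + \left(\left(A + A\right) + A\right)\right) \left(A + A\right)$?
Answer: $-11480$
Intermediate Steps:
$U{\left(P,I \right)} = 2 P \left(6 + P + 2 I\right)$ ($U{\left(P,I \right)} = 2 P \left(I + \left(\left(I + P\right) + 6\right)\right) = 2 P \left(I + \left(6 + I + P\right)\right) = 2 P \left(6 + P + 2 I\right)$)
$V{\left(E,A \right)} = 2 A \left(E + 3 A\right)$ ($V{\left(E,A \right)} = \left(E + \left(2 A + A\right)\right) 2 A = \left(E + 3 A\right) 2 A = 2 A \left(E + 3 A\right)$)
$- 41 U{\left(7,-6 \right)} V{\left(7,1 \right)} = - 41 \cdot 2 \cdot 7 \left(6 + 7 + 2 \left(-6\right)\right) 2 \cdot 1 \left(7 + 3 \cdot 1\right) = - 41 \cdot 2 \cdot 7 \left(6 + 7 - 12\right) 2 \cdot 1 \left(7 + 3\right) = - 41 \cdot 2 \cdot 7 \cdot 1 \cdot 2 \cdot 1 \cdot 10 = \left(-41\right) 14 \cdot 20 = \left(-574\right) 20 = -11480$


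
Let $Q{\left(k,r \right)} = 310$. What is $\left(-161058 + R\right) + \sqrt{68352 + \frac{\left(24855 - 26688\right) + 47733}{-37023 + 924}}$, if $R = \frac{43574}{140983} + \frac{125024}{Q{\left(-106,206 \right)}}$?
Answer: $- \frac{3510678318904}{21852365} + \frac{2 \sqrt{30545410847}}{1337} \approx -1.6039 \cdot 10^{5}$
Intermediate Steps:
$R = \frac{8819883266}{21852365}$ ($R = \frac{43574}{140983} + \frac{125024}{310} = 43574 \cdot \frac{1}{140983} + 125024 \cdot \frac{1}{310} = \frac{43574}{140983} + \frac{62512}{155} = \frac{8819883266}{21852365} \approx 403.61$)
$\left(-161058 + R\right) + \sqrt{68352 + \frac{\left(24855 - 26688\right) + 47733}{-37023 + 924}} = \left(-161058 + \frac{8819883266}{21852365}\right) + \sqrt{68352 + \frac{\left(24855 - 26688\right) + 47733}{-37023 + 924}} = - \frac{3510678318904}{21852365} + \sqrt{68352 + \frac{\left(24855 - 26688\right) + 47733}{-36099}} = - \frac{3510678318904}{21852365} + \sqrt{68352 + \left(-1833 + 47733\right) \left(- \frac{1}{36099}\right)} = - \frac{3510678318904}{21852365} + \sqrt{68352 + 45900 \left(- \frac{1}{36099}\right)} = - \frac{3510678318904}{21852365} + \sqrt{68352 - \frac{1700}{1337}} = - \frac{3510678318904}{21852365} + \sqrt{\frac{91384924}{1337}} = - \frac{3510678318904}{21852365} + \frac{2 \sqrt{30545410847}}{1337}$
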